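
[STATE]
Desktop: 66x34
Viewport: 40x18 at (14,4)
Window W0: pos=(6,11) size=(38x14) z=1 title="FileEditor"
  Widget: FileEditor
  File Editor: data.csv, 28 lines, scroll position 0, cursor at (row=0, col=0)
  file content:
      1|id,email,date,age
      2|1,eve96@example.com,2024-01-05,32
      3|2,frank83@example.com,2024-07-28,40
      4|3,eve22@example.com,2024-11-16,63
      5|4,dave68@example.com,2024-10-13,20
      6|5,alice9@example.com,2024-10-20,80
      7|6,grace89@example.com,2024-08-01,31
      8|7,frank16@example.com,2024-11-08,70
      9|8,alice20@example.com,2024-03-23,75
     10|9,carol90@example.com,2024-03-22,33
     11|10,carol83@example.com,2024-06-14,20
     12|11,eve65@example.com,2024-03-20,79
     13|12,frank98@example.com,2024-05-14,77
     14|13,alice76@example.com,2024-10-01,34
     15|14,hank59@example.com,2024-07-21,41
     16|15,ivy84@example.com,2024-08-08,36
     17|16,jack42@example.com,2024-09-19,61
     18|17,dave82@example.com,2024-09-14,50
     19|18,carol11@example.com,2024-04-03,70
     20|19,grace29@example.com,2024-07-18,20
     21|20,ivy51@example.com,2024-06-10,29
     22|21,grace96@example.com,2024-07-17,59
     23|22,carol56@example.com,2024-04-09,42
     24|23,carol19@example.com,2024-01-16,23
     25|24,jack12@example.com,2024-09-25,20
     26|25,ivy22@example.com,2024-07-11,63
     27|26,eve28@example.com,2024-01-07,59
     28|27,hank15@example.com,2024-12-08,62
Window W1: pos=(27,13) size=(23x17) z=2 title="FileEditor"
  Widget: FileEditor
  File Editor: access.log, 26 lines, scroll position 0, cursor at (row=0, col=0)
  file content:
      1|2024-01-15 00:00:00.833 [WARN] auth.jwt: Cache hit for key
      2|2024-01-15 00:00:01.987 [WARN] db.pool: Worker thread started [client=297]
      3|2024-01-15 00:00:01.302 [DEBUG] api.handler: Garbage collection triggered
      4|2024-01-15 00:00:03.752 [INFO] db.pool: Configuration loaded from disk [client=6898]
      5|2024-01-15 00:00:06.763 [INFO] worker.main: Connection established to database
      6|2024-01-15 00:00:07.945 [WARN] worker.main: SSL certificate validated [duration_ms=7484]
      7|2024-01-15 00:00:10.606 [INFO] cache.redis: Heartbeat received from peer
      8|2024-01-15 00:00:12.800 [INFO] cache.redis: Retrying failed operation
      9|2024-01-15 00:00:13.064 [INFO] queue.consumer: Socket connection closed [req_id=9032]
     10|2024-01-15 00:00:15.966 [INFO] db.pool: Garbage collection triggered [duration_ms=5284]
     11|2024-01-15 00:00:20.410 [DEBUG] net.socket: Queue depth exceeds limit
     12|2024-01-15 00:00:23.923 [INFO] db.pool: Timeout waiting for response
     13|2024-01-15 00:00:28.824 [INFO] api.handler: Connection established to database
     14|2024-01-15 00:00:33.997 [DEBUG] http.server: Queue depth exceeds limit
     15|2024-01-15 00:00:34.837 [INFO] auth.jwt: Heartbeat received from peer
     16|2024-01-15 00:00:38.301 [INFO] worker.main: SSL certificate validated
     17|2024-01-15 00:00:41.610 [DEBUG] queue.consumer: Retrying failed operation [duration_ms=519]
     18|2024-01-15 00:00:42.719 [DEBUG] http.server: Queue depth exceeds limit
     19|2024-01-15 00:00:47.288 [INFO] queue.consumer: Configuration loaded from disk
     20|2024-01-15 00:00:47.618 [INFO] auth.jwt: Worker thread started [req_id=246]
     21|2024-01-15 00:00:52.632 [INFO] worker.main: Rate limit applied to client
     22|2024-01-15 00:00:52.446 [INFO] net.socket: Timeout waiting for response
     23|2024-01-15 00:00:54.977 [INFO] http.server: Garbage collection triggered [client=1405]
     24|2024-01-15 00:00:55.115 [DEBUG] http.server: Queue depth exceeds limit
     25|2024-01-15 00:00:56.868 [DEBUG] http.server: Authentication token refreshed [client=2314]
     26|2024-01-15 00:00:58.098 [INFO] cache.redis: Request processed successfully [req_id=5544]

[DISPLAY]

                                        
                                        
                                        
                                        
                                        
                                        
                                        
━━━━━━━━━━━━━━━━━━━━━━━━━━━━━┓          
itor                         ┃          
─────────────┏━━━━━━━━━━━━━━━━━━━━━┓    
l,date,age   ┃ FileEditor          ┃    
@example.com,┠─────────────────────┨    
83@example.co┃█024-01-15 00:00:00.▲┃    
@example.com,┃2024-01-15 00:00:01.█┃    
8@example.com┃2024-01-15 00:00:01.░┃    
9@example.com┃2024-01-15 00:00:03.░┃    
89@example.co┃2024-01-15 00:00:06.░┃    
16@example.co┃2024-01-15 00:00:07.░┃    


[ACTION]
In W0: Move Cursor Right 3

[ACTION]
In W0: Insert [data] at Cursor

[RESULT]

                                        
                                        
                                        
                                        
                                        
                                        
                                        
━━━━━━━━━━━━━━━━━━━━━━━━━━━━━┓          
itor                         ┃          
─────────────┏━━━━━━━━━━━━━━━━━━━━━┓    
█mail,date,ag┃ FileEditor          ┃    
@example.com,┠─────────────────────┨    
83@example.co┃█024-01-15 00:00:00.▲┃    
@example.com,┃2024-01-15 00:00:01.█┃    
8@example.com┃2024-01-15 00:00:01.░┃    
9@example.com┃2024-01-15 00:00:03.░┃    
89@example.co┃2024-01-15 00:00:06.░┃    
16@example.co┃2024-01-15 00:00:07.░┃    


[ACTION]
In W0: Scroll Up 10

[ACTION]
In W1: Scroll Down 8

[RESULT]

                                        
                                        
                                        
                                        
                                        
                                        
                                        
━━━━━━━━━━━━━━━━━━━━━━━━━━━━━┓          
itor                         ┃          
─────────────┏━━━━━━━━━━━━━━━━━━━━━┓    
█mail,date,ag┃ FileEditor          ┃    
@example.com,┠─────────────────────┨    
83@example.co┃2024-01-15 00:00:13.▲┃    
@example.com,┃2024-01-15 00:00:15.░┃    
8@example.com┃2024-01-15 00:00:20.░┃    
9@example.com┃2024-01-15 00:00:23.░┃    
89@example.co┃2024-01-15 00:00:28.░┃    
16@example.co┃2024-01-15 00:00:33.░┃    


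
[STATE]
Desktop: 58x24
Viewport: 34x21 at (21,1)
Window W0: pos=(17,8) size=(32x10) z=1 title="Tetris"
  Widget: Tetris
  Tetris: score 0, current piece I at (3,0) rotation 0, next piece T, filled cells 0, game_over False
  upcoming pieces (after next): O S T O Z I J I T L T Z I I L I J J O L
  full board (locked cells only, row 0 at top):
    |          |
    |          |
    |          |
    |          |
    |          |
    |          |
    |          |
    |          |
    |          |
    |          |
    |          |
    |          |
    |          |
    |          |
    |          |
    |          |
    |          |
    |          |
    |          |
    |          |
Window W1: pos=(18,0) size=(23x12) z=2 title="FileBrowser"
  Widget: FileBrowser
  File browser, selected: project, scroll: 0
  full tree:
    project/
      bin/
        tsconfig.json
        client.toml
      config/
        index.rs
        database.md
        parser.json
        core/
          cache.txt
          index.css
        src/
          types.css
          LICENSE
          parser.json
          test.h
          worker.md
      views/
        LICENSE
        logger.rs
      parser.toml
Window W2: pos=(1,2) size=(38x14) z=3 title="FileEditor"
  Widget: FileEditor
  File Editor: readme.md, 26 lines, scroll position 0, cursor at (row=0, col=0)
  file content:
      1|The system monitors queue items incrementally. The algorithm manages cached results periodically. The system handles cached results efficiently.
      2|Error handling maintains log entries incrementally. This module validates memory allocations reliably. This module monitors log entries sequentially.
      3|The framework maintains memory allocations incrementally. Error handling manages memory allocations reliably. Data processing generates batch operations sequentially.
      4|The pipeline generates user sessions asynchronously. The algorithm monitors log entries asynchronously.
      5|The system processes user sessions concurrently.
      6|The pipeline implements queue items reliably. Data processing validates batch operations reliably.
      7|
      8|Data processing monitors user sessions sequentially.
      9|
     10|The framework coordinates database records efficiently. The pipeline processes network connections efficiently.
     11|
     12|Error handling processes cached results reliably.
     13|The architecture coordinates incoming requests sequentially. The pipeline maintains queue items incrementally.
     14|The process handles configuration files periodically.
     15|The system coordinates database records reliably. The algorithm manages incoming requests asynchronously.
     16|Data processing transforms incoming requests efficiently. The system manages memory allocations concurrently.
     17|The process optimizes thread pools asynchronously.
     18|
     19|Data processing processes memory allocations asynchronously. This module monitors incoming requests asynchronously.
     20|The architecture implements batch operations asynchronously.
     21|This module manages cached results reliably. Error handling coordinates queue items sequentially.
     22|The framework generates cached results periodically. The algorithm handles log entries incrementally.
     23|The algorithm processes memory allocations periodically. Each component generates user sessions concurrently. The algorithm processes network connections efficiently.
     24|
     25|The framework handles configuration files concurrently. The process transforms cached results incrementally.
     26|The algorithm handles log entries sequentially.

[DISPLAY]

ileBrowser         ┃              
━━━━━━━━━━━━━━━━━┓─┨              
                 ┃ ┃              
─────────────────┨ ┃              
 queue items inc▲┃ ┃              
tains log entrie█┃ ┃              
ains memory allo░┃ ┃              
tes user session░┃ ┃━━━━━━━┓      
s user sessions ░┃ ┃       ┃      
ents queue items░┃ ┃───────┨      
                ░┃━┛       ┃      
itors user sessi░┃         ┃      
                ░┃         ┃      
inates database ▼┃         ┃      
━━━━━━━━━━━━━━━━━┛         ┃      
       │                   ┃      
━━━━━━━━━━━━━━━━━━━━━━━━━━━┛      
                                  
                                  
                                  
                                  


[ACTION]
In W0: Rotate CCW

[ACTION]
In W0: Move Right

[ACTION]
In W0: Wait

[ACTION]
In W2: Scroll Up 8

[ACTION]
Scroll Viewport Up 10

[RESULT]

━━━━━━━━━━━━━━━━━━━┓              
ileBrowser         ┃              
━━━━━━━━━━━━━━━━━┓─┨              
                 ┃ ┃              
─────────────────┨ ┃              
 queue items inc▲┃ ┃              
tains log entrie█┃ ┃              
ains memory allo░┃ ┃              
tes user session░┃ ┃━━━━━━━┓      
s user sessions ░┃ ┃       ┃      
ents queue items░┃ ┃───────┨      
                ░┃━┛       ┃      
itors user sessi░┃         ┃      
                ░┃         ┃      
inates database ▼┃         ┃      
━━━━━━━━━━━━━━━━━┛         ┃      
       │                   ┃      
━━━━━━━━━━━━━━━━━━━━━━━━━━━┛      
                                  
                                  
                                  


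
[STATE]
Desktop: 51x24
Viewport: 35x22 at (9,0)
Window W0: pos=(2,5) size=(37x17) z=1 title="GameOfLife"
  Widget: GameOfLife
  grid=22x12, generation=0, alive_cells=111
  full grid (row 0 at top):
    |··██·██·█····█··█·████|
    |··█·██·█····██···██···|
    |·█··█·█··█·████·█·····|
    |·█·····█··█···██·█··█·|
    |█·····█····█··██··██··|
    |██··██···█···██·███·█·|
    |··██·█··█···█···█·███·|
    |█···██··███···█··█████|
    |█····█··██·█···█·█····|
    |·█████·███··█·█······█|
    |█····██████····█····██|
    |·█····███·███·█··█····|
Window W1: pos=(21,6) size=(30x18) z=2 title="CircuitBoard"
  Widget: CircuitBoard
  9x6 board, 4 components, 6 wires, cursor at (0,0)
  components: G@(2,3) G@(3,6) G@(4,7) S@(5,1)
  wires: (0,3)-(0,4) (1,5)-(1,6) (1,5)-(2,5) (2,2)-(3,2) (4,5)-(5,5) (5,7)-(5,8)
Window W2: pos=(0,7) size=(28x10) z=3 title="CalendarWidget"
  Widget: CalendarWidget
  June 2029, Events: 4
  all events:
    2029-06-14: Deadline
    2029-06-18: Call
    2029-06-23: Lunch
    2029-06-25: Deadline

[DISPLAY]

                                   
                                   
                                   
                                   
                                   
━━━━━━━━━━━━━━━━━━━━━━━━━━━━━┓     
fLife       ┏━━━━━━━━━━━━━━━━━━━━━━
━━━━━━━━━━━━━━━━━━┓itBoard         
rWidget           ┃────────────────
──────────────────┨ 2 3 4 5 6 7 8  
June 2029         ┃          · ─ · 
 Th Fr Sa Su      ┃                
     1  2  3      ┃                
  7  8  9 10      ┃                
 14* 15 16 17     ┃      ·   G     
0 21 22 23* 24    ┃      │         
━━━━━━━━━━━━━━━━━━┛      ·         
··██·█···█·█┃                      
·███··█·█···┃4                     
█████····█··┃                      
███·███·█··█┃5       S             
━━━━━━━━━━━━┃Cursor: (0,0)         


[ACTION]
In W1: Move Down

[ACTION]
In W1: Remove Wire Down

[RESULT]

                                   
                                   
                                   
                                   
                                   
━━━━━━━━━━━━━━━━━━━━━━━━━━━━━┓     
fLife       ┏━━━━━━━━━━━━━━━━━━━━━━
━━━━━━━━━━━━━━━━━━┓itBoard         
rWidget           ┃────────────────
──────────────────┨ 2 3 4 5 6 7 8  
June 2029         ┃          · ─ · 
 Th Fr Sa Su      ┃                
     1  2  3      ┃                
  7  8  9 10      ┃                
 14* 15 16 17     ┃      ·   G     
0 21 22 23* 24    ┃      │         
━━━━━━━━━━━━━━━━━━┛      ·         
··██·█···█·█┃                      
·███··█·█···┃4                     
█████····█··┃                      
███·███·█··█┃5       S             
━━━━━━━━━━━━┃Cursor: (1,0)         


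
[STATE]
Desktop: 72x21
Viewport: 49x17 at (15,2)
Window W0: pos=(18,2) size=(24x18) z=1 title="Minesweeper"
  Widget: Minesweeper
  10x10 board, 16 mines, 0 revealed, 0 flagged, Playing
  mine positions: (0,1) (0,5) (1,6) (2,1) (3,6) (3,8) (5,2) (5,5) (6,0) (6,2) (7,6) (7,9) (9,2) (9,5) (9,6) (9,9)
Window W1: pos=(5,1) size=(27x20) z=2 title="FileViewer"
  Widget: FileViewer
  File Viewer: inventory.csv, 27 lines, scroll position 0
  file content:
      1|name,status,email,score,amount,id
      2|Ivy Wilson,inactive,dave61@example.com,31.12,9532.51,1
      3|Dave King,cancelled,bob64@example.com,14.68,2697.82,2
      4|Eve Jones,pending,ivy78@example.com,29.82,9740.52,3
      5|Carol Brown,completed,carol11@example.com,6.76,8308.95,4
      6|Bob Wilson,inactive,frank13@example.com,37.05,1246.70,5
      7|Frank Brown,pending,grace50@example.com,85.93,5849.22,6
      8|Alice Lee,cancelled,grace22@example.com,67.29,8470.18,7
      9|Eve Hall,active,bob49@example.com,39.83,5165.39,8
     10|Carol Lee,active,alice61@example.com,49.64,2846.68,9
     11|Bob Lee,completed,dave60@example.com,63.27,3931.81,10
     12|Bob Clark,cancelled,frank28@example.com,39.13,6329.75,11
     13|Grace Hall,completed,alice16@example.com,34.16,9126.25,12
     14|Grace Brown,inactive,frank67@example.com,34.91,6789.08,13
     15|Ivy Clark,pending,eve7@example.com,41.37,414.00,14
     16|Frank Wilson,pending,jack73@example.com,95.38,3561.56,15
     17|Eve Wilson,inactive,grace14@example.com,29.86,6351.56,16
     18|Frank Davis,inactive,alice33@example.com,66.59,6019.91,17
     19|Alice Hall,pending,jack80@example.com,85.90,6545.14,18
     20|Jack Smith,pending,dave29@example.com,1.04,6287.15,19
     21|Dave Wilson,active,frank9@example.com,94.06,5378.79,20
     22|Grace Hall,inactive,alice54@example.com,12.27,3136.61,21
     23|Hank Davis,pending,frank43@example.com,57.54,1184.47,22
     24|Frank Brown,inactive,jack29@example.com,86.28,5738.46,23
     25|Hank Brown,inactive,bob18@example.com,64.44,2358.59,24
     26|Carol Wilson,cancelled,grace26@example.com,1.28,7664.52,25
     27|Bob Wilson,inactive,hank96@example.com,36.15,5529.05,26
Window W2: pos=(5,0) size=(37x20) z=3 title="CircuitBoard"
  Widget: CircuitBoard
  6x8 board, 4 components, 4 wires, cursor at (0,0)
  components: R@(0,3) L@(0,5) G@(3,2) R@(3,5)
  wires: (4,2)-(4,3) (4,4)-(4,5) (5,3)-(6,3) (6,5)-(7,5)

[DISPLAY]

──────────────────────────┨                      
3 4 5                     ┃                      
       R       L          ┃                      
                          ┃                      
                          ┃                      
                          ┃                      
                          ┃                      
                          ┃                      
   G           R          ┃                      
                          ┃                      
   · ─ ·   · ─ ·          ┃                      
                          ┃                      
       ·                  ┃                      
       │                  ┃                      
       ·       ·          ┃                      
               │          ┃                      
               ·          ┃                      


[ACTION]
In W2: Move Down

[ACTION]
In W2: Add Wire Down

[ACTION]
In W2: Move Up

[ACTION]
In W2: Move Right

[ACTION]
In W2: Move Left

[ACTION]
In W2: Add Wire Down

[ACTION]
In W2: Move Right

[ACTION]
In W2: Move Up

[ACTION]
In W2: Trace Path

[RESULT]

──────────────────────────┨                      
3 4 5                     ┃                      
]      R       L          ┃                      
                          ┃                      
                          ┃                      
                          ┃                      
                          ┃                      
                          ┃                      
   G           R          ┃                      
                          ┃                      
   · ─ ·   · ─ ·          ┃                      
                          ┃                      
       ·                  ┃                      
       │                  ┃                      
       ·       ·          ┃                      
               │          ┃                      
               ·          ┃                      


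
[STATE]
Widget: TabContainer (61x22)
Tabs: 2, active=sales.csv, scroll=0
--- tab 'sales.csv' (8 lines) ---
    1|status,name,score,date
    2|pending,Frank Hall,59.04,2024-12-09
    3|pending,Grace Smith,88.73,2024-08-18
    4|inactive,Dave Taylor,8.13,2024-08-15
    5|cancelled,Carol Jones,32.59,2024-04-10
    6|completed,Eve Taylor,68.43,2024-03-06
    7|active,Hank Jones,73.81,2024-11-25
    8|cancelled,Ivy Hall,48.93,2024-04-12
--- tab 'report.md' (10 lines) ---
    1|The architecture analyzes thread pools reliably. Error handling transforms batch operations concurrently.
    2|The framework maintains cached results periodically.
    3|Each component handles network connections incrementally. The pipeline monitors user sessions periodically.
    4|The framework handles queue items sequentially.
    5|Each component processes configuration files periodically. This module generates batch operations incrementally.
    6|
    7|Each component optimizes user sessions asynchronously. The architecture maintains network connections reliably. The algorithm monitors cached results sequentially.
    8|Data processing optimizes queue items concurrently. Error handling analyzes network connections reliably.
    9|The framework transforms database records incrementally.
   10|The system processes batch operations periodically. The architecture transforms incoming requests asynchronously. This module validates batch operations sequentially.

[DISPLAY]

[sales.csv]│ report.md                                       
─────────────────────────────────────────────────────────────
status,name,score,date                                       
pending,Frank Hall,59.04,2024-12-09                          
pending,Grace Smith,88.73,2024-08-18                         
inactive,Dave Taylor,8.13,2024-08-15                         
cancelled,Carol Jones,32.59,2024-04-10                       
completed,Eve Taylor,68.43,2024-03-06                        
active,Hank Jones,73.81,2024-11-25                           
cancelled,Ivy Hall,48.93,2024-04-12                          
                                                             
                                                             
                                                             
                                                             
                                                             
                                                             
                                                             
                                                             
                                                             
                                                             
                                                             
                                                             


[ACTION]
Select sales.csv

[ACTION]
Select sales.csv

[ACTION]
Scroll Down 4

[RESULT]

[sales.csv]│ report.md                                       
─────────────────────────────────────────────────────────────
cancelled,Carol Jones,32.59,2024-04-10                       
completed,Eve Taylor,68.43,2024-03-06                        
active,Hank Jones,73.81,2024-11-25                           
cancelled,Ivy Hall,48.93,2024-04-12                          
                                                             
                                                             
                                                             
                                                             
                                                             
                                                             
                                                             
                                                             
                                                             
                                                             
                                                             
                                                             
                                                             
                                                             
                                                             
                                                             


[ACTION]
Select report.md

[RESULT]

 sales.csv │[report.md]                                      
─────────────────────────────────────────────────────────────
The architecture analyzes thread pools reliably. Error handli
The framework maintains cached results periodically.         
Each component handles network connections incrementally. The
The framework handles queue items sequentially.              
Each component processes configuration files periodically. Th
                                                             
Each component optimizes user sessions asynchronously. The ar
Data processing optimizes queue items concurrently. Error han
The framework transforms database records incrementally.     
The system processes batch operations periodically. The archi
                                                             
                                                             
                                                             
                                                             
                                                             
                                                             
                                                             
                                                             
                                                             
                                                             


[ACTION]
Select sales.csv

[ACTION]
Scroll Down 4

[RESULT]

[sales.csv]│ report.md                                       
─────────────────────────────────────────────────────────────
cancelled,Carol Jones,32.59,2024-04-10                       
completed,Eve Taylor,68.43,2024-03-06                        
active,Hank Jones,73.81,2024-11-25                           
cancelled,Ivy Hall,48.93,2024-04-12                          
                                                             
                                                             
                                                             
                                                             
                                                             
                                                             
                                                             
                                                             
                                                             
                                                             
                                                             
                                                             
                                                             
                                                             
                                                             
                                                             


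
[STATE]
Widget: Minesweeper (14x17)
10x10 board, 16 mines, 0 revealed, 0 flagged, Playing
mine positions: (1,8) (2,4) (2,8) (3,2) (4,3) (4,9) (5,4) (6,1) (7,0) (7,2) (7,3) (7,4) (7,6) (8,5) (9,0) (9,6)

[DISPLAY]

■■■■■■■■■■    
■■■■■■■■■■    
■■■■■■■■■■    
■■■■■■■■■■    
■■■■■■■■■■    
■■■■■■■■■■    
■■■■■■■■■■    
■■■■■■■■■■    
■■■■■■■■■■    
■■■■■■■■■■    
              
              
              
              
              
              
              


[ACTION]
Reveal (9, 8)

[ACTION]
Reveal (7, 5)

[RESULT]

       1■■    
   111 2■■    
 112■1 2■■    
 1■■■1 12■    
 1■■■1  1■    
11■■■1  11    
■■■■■311      
■■■■■3■1      
■■■■■■■2      
■■■■■■■1      
              
              
              
              
              
              
              


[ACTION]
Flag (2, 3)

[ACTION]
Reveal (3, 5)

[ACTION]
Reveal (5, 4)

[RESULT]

       1■■    
   111 2✹■    
 112✹1 2✹■    
 1✹■■1 12■    
 1■✹■1  1✹    
11■■✹1  11    
■✹■■■311      
✹■✹✹✹3✹1      
■■■■■✹■2      
✹■■■■■✹1      
              
              
              
              
              
              
              


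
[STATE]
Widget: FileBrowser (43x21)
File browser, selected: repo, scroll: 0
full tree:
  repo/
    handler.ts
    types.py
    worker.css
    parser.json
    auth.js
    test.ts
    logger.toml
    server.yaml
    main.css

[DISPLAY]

> [-] repo/                                
    handler.ts                             
    types.py                               
    worker.css                             
    parser.json                            
    auth.js                                
    test.ts                                
    logger.toml                            
    server.yaml                            
    main.css                               
                                           
                                           
                                           
                                           
                                           
                                           
                                           
                                           
                                           
                                           
                                           


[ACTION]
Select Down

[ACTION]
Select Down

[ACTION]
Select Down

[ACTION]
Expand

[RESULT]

  [-] repo/                                
    handler.ts                             
    types.py                               
  > worker.css                             
    parser.json                            
    auth.js                                
    test.ts                                
    logger.toml                            
    server.yaml                            
    main.css                               
                                           
                                           
                                           
                                           
                                           
                                           
                                           
                                           
                                           
                                           
                                           


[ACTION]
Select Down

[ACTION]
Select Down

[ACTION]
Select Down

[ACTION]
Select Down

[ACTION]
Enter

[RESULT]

  [-] repo/                                
    handler.ts                             
    types.py                               
    worker.css                             
    parser.json                            
    auth.js                                
    test.ts                                
  > logger.toml                            
    server.yaml                            
    main.css                               
                                           
                                           
                                           
                                           
                                           
                                           
                                           
                                           
                                           
                                           
                                           


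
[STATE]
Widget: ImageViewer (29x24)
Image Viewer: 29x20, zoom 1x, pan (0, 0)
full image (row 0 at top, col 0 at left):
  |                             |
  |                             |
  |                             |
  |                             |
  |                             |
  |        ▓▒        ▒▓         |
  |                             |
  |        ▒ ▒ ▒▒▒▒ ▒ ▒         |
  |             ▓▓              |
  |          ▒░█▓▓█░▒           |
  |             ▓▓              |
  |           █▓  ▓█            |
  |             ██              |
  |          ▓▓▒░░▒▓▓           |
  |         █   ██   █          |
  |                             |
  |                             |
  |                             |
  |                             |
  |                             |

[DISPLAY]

                             
                             
                             
                             
                             
        ▓▒        ▒▓         
                             
        ▒ ▒ ▒▒▒▒ ▒ ▒         
             ▓▓              
          ▒░█▓▓█░▒           
             ▓▓              
           █▓  ▓█            
             ██              
          ▓▓▒░░▒▓▓           
         █   ██   █          
                             
                             
                             
                             
                             
                             
                             
                             
                             


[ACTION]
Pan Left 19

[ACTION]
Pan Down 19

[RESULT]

                             
                             
                             
                             
                             
                             
                             
                             
                             
                             
                             
                             
                             
                             
                             
                             
                             
                             
                             
                             
                             
                             
                             
                             


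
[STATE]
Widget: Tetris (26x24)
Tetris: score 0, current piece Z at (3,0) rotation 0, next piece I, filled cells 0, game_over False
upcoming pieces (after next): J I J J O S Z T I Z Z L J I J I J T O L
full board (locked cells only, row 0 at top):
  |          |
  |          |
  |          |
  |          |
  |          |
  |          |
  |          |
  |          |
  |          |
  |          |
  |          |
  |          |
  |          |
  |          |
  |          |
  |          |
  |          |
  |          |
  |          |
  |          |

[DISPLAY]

   ▓▓     │Next:          
    ▓▓    │████           
          │               
          │               
          │               
          │               
          │Score:         
          │0              
          │               
          │               
          │               
          │               
          │               
          │               
          │               
          │               
          │               
          │               
          │               
          │               
          │               
          │               
          │               
          │               


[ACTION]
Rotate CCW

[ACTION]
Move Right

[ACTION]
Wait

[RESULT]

          │Next:          
     ▓    │████           
    ▓▓    │               
    ▓     │               
          │               
          │               
          │Score:         
          │0              
          │               
          │               
          │               
          │               
          │               
          │               
          │               
          │               
          │               
          │               
          │               
          │               
          │               
          │               
          │               
          │               


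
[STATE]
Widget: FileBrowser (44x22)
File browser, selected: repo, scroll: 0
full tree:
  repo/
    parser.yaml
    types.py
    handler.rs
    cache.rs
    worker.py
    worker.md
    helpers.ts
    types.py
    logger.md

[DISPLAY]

> [-] repo/                                 
    parser.yaml                             
    types.py                                
    handler.rs                              
    cache.rs                                
    worker.py                               
    worker.md                               
    helpers.ts                              
    types.py                                
    logger.md                               
                                            
                                            
                                            
                                            
                                            
                                            
                                            
                                            
                                            
                                            
                                            
                                            


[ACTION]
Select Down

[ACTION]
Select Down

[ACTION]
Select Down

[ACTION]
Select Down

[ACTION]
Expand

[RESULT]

  [-] repo/                                 
    parser.yaml                             
    types.py                                
    handler.rs                              
  > cache.rs                                
    worker.py                               
    worker.md                               
    helpers.ts                              
    types.py                                
    logger.md                               
                                            
                                            
                                            
                                            
                                            
                                            
                                            
                                            
                                            
                                            
                                            
                                            


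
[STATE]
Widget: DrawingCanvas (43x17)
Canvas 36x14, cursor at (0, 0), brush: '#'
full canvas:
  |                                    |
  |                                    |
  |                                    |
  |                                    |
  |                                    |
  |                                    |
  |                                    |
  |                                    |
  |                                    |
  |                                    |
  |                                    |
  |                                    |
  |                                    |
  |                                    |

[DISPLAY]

+                                          
                                           
                                           
                                           
                                           
                                           
                                           
                                           
                                           
                                           
                                           
                                           
                                           
                                           
                                           
                                           
                                           


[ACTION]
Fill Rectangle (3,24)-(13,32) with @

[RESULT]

+                                          
                                           
                                           
                        @@@@@@@@@          
                        @@@@@@@@@          
                        @@@@@@@@@          
                        @@@@@@@@@          
                        @@@@@@@@@          
                        @@@@@@@@@          
                        @@@@@@@@@          
                        @@@@@@@@@          
                        @@@@@@@@@          
                        @@@@@@@@@          
                        @@@@@@@@@          
                                           
                                           
                                           


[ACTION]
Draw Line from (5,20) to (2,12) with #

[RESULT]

+                                          
                                           
            ##                             
              ##        @@@@@@@@@          
                ###     @@@@@@@@@          
                   ##   @@@@@@@@@          
                        @@@@@@@@@          
                        @@@@@@@@@          
                        @@@@@@@@@          
                        @@@@@@@@@          
                        @@@@@@@@@          
                        @@@@@@@@@          
                        @@@@@@@@@          
                        @@@@@@@@@          
                                           
                                           
                                           


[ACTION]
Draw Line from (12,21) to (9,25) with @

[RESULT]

+                                          
                                           
            ##                             
              ##        @@@@@@@@@          
                ###     @@@@@@@@@          
                   ##   @@@@@@@@@          
                        @@@@@@@@@          
                        @@@@@@@@@          
                        @@@@@@@@@          
                        @@@@@@@@@          
                        @@@@@@@@@          
                      @@@@@@@@@@@          
                     @  @@@@@@@@@          
                        @@@@@@@@@          
                                           
                                           
                                           


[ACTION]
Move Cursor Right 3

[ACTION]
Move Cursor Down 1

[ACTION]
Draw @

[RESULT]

                                           
   @                                       
            ##                             
              ##        @@@@@@@@@          
                ###     @@@@@@@@@          
                   ##   @@@@@@@@@          
                        @@@@@@@@@          
                        @@@@@@@@@          
                        @@@@@@@@@          
                        @@@@@@@@@          
                        @@@@@@@@@          
                      @@@@@@@@@@@          
                     @  @@@@@@@@@          
                        @@@@@@@@@          
                                           
                                           
                                           
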